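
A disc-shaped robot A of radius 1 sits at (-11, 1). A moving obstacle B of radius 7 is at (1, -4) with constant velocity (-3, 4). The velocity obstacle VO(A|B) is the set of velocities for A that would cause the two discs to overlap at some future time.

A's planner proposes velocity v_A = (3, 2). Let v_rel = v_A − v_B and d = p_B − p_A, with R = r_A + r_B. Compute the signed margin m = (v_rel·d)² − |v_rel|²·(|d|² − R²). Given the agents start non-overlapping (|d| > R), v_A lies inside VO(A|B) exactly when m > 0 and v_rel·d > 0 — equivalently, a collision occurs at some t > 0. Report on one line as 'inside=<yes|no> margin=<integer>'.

d = (12, -5),  |d|² = 169;  R = 1+7 = 8,  c = 169−8² = 105
v_rel = (6, -2),  |v_rel|² = 40;  v_rel·d = (6)·(12) + (-2)·(-5) = 82
40·t² − 164·t + 105 = 0  ⇒  m = 82² − 40·105 = 2524
m = 2524 > 0,  v_rel·d = 82 > 0  ⇒  inside

inside=yes margin=2524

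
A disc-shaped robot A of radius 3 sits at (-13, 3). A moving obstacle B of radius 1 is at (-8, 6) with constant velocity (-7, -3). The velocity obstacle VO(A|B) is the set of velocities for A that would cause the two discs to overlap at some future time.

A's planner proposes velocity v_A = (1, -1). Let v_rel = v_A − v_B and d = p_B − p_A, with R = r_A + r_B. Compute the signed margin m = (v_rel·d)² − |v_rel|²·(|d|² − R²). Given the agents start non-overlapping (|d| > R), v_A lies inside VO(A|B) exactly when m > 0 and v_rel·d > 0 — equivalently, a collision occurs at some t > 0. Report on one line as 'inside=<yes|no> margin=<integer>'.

d = (5, 3),  |d|² = 34;  R = 3+1 = 4,  c = 34−4² = 18
v_rel = (8, 2),  |v_rel|² = 68;  v_rel·d = (8)·(5) + (2)·(3) = 46
68·t² − 92·t + 18 = 0  ⇒  m = 46² − 68·18 = 892
m = 892 > 0,  v_rel·d = 46 > 0  ⇒  inside

inside=yes margin=892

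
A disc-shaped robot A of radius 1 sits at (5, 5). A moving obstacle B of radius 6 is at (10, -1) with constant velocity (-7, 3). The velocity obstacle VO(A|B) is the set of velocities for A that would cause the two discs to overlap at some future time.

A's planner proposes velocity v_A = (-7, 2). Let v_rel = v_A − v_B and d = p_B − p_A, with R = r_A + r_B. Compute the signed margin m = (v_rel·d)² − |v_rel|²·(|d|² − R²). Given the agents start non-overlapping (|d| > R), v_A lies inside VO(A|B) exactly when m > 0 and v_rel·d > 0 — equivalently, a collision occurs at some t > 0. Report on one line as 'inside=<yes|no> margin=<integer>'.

d = (5, -6),  |d|² = 61;  R = 1+6 = 7,  c = 61−7² = 12
v_rel = (0, -1),  |v_rel|² = 1;  v_rel·d = (0)·(5) + (-1)·(-6) = 6
1·t² − 12·t + 12 = 0  ⇒  m = 6² − 1·12 = 24
m = 24 > 0,  v_rel·d = 6 > 0  ⇒  inside

inside=yes margin=24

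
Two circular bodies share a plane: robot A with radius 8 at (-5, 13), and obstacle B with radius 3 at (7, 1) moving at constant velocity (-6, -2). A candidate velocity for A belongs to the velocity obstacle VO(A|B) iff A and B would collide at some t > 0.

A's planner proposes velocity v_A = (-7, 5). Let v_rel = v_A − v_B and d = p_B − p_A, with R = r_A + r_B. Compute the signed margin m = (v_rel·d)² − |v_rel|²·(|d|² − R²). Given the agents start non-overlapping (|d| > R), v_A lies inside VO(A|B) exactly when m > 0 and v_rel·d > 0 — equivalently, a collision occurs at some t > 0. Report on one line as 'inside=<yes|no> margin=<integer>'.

d = (12, -12),  |d|² = 288;  R = 8+3 = 11,  c = 288−11² = 167
v_rel = (-1, 7),  |v_rel|² = 50;  v_rel·d = (-1)·(12) + (7)·(-12) = -96
50·t² + 192·t + 167 = 0  ⇒  m = (-96)² − 50·167 = 866
m = 866 > 0,  v_rel·d = -96 < 0  ⇒  outside

inside=no margin=866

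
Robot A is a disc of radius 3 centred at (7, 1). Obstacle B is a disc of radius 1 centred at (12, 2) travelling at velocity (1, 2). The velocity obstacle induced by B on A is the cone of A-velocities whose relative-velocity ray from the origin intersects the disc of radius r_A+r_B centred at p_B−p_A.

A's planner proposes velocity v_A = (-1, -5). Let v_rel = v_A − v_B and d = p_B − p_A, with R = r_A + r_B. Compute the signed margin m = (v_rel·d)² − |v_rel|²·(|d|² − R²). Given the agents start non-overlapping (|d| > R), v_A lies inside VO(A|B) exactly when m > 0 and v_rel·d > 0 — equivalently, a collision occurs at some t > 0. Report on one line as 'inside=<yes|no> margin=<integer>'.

d = (5, 1),  |d|² = 26;  R = 3+1 = 4,  c = 26−4² = 10
v_rel = (-2, -7),  |v_rel|² = 53;  v_rel·d = (-2)·(5) + (-7)·(1) = -17
53·t² + 34·t + 10 = 0  ⇒  m = (-17)² − 53·10 = -241
m = -241 < 0,  v_rel·d = -17 < 0  ⇒  outside

inside=no margin=-241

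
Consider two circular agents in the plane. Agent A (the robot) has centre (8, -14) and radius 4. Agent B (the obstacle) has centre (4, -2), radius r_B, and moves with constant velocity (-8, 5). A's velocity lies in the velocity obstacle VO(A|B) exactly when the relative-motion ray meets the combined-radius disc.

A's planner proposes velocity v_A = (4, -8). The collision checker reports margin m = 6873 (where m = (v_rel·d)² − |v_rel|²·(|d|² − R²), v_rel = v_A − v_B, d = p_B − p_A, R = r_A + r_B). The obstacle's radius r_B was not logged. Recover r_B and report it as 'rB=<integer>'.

m = 6873
d = (-4, 12);  v_rel = (12, -13),  |v_rel|² = 313
v_rel×d = (12)·(12) − (-13)·(-4) = 92
since m = R²·313 − 92²:  R² = (8464 + 6873) / 313 = 49
R = √49 = 7  ⇒  r_B = 7 − 4 = 3

rB=3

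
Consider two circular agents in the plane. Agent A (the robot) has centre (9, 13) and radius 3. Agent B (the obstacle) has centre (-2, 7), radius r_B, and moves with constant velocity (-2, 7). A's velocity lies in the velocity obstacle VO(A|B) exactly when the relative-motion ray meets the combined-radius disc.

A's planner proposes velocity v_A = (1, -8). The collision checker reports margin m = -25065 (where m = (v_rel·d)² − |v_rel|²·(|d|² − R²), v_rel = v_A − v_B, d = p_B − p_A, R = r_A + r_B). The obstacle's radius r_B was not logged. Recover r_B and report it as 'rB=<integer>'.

m = -25065
d = (-11, -6);  v_rel = (3, -15),  |v_rel|² = 234
v_rel×d = (3)·(-6) − (-15)·(-11) = -183
since m = R²·234 − (-183)²:  R² = (33489 + -25065) / 234 = 36
R = √36 = 6  ⇒  r_B = 6 − 3 = 3

rB=3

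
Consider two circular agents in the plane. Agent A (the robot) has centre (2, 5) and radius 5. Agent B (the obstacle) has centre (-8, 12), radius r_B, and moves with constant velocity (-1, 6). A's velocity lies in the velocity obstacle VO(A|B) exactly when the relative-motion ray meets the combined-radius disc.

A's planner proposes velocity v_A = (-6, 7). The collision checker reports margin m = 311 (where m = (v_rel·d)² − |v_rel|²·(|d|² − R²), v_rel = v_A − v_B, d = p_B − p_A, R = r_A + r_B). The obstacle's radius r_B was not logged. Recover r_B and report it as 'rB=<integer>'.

m = 311
d = (-10, 7);  v_rel = (-5, 1),  |v_rel|² = 26
v_rel×d = (-5)·(7) − (1)·(-10) = -25
since m = R²·26 − (-25)²:  R² = (625 + 311) / 26 = 36
R = √36 = 6  ⇒  r_B = 6 − 5 = 1

rB=1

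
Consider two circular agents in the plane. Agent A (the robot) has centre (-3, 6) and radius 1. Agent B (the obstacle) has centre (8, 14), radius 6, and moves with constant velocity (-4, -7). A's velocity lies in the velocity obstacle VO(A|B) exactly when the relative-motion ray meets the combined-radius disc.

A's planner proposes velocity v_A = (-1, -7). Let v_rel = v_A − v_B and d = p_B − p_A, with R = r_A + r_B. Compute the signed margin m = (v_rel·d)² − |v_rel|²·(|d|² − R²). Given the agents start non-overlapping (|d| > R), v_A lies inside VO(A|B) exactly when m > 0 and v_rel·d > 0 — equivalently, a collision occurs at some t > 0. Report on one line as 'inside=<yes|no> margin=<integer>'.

d = (11, 8),  |d|² = 185;  R = 1+6 = 7,  c = 185−7² = 136
v_rel = (3, 0),  |v_rel|² = 9;  v_rel·d = (3)·(11) + (0)·(8) = 33
9·t² − 66·t + 136 = 0  ⇒  m = 33² − 9·136 = -135
m = -135 < 0,  v_rel·d = 33 > 0  ⇒  outside

inside=no margin=-135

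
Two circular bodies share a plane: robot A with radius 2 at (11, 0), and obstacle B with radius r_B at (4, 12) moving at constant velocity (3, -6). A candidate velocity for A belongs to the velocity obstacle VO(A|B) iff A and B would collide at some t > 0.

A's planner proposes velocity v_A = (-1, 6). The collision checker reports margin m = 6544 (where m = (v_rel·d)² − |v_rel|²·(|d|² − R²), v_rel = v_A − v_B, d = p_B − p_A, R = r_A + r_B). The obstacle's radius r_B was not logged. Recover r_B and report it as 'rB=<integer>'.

m = 6544
d = (-7, 12);  v_rel = (-4, 12),  |v_rel|² = 160
v_rel×d = (-4)·(12) − (12)·(-7) = 36
since m = R²·160 − 36²:  R² = (1296 + 6544) / 160 = 49
R = √49 = 7  ⇒  r_B = 7 − 2 = 5

rB=5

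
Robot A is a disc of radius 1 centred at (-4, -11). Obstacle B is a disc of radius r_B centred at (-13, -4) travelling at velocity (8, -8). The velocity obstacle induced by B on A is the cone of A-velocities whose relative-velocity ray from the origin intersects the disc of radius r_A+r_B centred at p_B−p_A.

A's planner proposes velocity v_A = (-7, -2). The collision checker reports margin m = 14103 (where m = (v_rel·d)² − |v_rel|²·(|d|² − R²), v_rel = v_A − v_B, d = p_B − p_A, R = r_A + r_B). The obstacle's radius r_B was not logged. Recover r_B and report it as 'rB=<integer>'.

m = 14103
d = (-9, 7);  v_rel = (-15, 6),  |v_rel|² = 261
v_rel×d = (-15)·(7) − (6)·(-9) = -51
since m = R²·261 − (-51)²:  R² = (2601 + 14103) / 261 = 64
R = √64 = 8  ⇒  r_B = 8 − 1 = 7

rB=7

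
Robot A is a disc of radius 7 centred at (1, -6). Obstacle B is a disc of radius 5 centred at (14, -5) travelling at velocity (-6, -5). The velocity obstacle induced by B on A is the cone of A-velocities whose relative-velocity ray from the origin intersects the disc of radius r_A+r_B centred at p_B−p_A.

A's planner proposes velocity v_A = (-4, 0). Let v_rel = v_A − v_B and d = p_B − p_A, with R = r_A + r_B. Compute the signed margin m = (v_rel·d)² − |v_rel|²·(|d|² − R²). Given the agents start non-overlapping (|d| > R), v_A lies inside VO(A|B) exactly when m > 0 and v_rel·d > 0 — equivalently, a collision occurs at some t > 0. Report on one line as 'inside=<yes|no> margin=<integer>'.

d = (13, 1),  |d|² = 170;  R = 7+5 = 12,  c = 170−12² = 26
v_rel = (2, 5),  |v_rel|² = 29;  v_rel·d = (2)·(13) + (5)·(1) = 31
29·t² − 62·t + 26 = 0  ⇒  m = 31² − 29·26 = 207
m = 207 > 0,  v_rel·d = 31 > 0  ⇒  inside

inside=yes margin=207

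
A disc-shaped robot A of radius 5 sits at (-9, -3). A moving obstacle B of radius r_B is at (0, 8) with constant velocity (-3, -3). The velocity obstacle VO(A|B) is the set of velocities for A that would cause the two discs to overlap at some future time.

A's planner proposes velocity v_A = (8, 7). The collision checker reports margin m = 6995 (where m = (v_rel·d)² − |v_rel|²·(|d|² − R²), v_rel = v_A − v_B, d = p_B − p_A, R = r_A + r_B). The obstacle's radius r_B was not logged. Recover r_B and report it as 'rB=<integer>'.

m = 6995
d = (9, 11);  v_rel = (11, 10),  |v_rel|² = 221
v_rel×d = (11)·(11) − (10)·(9) = 31
since m = R²·221 − 31²:  R² = (961 + 6995) / 221 = 36
R = √36 = 6  ⇒  r_B = 6 − 5 = 1

rB=1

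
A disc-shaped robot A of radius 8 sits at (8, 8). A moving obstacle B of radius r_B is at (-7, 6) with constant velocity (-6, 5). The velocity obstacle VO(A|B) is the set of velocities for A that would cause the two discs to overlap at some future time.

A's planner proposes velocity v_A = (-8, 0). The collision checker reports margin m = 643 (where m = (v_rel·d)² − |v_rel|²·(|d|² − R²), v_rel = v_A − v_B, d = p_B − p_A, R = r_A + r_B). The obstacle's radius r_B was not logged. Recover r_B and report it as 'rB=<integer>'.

m = 643
d = (-15, -2);  v_rel = (-2, -5),  |v_rel|² = 29
v_rel×d = (-2)·(-2) − (-5)·(-15) = -71
since m = R²·29 − (-71)²:  R² = (5041 + 643) / 29 = 196
R = √196 = 14  ⇒  r_B = 14 − 8 = 6

rB=6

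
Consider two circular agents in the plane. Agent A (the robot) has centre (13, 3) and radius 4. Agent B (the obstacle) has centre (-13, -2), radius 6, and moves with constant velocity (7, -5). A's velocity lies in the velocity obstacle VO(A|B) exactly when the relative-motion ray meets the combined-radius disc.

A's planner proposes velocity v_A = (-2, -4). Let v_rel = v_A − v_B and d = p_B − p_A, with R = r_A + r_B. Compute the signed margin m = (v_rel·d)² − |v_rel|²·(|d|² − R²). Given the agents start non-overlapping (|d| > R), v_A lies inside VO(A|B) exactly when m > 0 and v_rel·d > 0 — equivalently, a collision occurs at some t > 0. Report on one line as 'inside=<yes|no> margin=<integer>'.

d = (-26, -5),  |d|² = 701;  R = 4+6 = 10,  c = 701−10² = 601
v_rel = (-9, 1),  |v_rel|² = 82;  v_rel·d = (-9)·(-26) + (1)·(-5) = 229
82·t² − 458·t + 601 = 0  ⇒  m = 229² − 82·601 = 3159
m = 3159 > 0,  v_rel·d = 229 > 0  ⇒  inside

inside=yes margin=3159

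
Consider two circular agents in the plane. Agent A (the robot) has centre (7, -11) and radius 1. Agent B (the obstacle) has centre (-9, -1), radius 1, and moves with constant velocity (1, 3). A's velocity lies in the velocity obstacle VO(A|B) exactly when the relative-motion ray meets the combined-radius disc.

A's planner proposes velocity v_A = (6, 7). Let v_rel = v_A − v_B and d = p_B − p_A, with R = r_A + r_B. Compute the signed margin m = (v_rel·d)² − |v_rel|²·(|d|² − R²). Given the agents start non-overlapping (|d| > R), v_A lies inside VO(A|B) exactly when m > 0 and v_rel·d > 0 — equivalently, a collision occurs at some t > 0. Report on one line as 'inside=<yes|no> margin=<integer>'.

d = (-16, 10),  |d|² = 356;  R = 1+1 = 2,  c = 356−2² = 352
v_rel = (5, 4),  |v_rel|² = 41;  v_rel·d = (5)·(-16) + (4)·(10) = -40
41·t² + 80·t + 352 = 0  ⇒  m = (-40)² − 41·352 = -12832
m = -12832 < 0,  v_rel·d = -40 < 0  ⇒  outside

inside=no margin=-12832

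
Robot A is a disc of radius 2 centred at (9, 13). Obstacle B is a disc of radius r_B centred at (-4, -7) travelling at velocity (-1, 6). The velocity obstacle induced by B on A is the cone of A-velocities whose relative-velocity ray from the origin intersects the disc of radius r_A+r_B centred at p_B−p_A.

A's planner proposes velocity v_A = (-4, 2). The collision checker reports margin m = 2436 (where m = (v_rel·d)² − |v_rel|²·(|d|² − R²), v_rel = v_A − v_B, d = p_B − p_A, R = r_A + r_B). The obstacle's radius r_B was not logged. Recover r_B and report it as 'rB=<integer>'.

m = 2436
d = (-13, -20);  v_rel = (-3, -4),  |v_rel|² = 25
v_rel×d = (-3)·(-20) − (-4)·(-13) = 8
since m = R²·25 − 8²:  R² = (64 + 2436) / 25 = 100
R = √100 = 10  ⇒  r_B = 10 − 2 = 8

rB=8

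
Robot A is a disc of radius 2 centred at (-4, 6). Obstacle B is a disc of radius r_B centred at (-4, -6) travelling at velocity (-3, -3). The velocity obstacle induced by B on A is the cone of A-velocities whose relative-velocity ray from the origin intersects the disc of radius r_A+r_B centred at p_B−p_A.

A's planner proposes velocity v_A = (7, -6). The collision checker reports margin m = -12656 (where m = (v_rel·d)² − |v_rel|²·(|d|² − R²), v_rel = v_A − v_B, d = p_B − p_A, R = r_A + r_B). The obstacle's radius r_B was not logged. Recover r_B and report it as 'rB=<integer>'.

m = -12656
d = (0, -12);  v_rel = (10, -3),  |v_rel|² = 109
v_rel×d = (10)·(-12) − (-3)·(0) = -120
since m = R²·109 − (-120)²:  R² = (14400 + -12656) / 109 = 16
R = √16 = 4  ⇒  r_B = 4 − 2 = 2

rB=2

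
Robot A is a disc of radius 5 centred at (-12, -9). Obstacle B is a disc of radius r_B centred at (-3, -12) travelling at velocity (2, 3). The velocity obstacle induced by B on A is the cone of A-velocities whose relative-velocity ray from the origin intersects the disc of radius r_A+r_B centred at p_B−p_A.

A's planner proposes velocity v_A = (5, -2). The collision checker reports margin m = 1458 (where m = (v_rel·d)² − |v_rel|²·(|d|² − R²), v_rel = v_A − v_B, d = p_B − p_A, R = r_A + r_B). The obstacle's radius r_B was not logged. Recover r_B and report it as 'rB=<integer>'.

m = 1458
d = (9, -3);  v_rel = (3, -5),  |v_rel|² = 34
v_rel×d = (3)·(-3) − (-5)·(9) = 36
since m = R²·34 − 36²:  R² = (1296 + 1458) / 34 = 81
R = √81 = 9  ⇒  r_B = 9 − 5 = 4

rB=4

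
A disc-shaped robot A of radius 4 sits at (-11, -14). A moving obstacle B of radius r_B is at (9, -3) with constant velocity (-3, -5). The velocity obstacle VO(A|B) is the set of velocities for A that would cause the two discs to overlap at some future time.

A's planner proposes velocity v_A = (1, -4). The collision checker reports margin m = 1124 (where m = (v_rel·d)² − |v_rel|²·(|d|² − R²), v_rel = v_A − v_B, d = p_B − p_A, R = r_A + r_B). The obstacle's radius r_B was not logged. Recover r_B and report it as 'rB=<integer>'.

m = 1124
d = (20, 11);  v_rel = (4, 1),  |v_rel|² = 17
v_rel×d = (4)·(11) − (1)·(20) = 24
since m = R²·17 − 24²:  R² = (576 + 1124) / 17 = 100
R = √100 = 10  ⇒  r_B = 10 − 4 = 6

rB=6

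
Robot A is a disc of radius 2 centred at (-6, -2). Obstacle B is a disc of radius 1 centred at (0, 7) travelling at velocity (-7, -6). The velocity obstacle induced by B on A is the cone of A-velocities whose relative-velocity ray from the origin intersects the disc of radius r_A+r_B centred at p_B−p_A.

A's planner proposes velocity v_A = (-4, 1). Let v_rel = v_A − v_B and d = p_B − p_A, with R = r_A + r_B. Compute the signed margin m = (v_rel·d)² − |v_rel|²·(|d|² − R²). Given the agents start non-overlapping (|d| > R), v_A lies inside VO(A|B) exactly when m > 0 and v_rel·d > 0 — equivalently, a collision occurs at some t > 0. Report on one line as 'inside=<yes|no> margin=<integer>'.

d = (6, 9),  |d|² = 117;  R = 2+1 = 3,  c = 117−3² = 108
v_rel = (3, 7),  |v_rel|² = 58;  v_rel·d = (3)·(6) + (7)·(9) = 81
58·t² − 162·t + 108 = 0  ⇒  m = 81² − 58·108 = 297
m = 297 > 0,  v_rel·d = 81 > 0  ⇒  inside

inside=yes margin=297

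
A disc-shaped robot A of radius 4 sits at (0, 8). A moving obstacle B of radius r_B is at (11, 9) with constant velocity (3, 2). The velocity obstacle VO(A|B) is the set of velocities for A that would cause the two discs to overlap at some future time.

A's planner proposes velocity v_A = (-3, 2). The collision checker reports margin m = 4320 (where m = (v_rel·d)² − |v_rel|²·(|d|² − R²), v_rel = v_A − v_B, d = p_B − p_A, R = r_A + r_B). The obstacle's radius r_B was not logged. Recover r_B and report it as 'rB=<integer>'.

m = 4320
d = (11, 1);  v_rel = (-6, 0),  |v_rel|² = 36
v_rel×d = (-6)·(1) − (0)·(11) = -6
since m = R²·36 − (-6)²:  R² = (36 + 4320) / 36 = 121
R = √121 = 11  ⇒  r_B = 11 − 4 = 7

rB=7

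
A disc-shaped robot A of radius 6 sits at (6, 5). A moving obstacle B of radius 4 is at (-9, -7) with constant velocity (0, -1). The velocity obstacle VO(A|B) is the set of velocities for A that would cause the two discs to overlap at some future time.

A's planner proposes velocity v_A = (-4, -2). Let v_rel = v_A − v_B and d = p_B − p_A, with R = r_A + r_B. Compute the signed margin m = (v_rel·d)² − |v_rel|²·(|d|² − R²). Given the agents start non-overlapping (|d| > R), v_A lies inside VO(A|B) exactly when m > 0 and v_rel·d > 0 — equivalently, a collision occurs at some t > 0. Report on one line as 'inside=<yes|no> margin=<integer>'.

d = (-15, -12),  |d|² = 369;  R = 6+4 = 10,  c = 369−10² = 269
v_rel = (-4, -1),  |v_rel|² = 17;  v_rel·d = (-4)·(-15) + (-1)·(-12) = 72
17·t² − 144·t + 269 = 0  ⇒  m = 72² − 17·269 = 611
m = 611 > 0,  v_rel·d = 72 > 0  ⇒  inside

inside=yes margin=611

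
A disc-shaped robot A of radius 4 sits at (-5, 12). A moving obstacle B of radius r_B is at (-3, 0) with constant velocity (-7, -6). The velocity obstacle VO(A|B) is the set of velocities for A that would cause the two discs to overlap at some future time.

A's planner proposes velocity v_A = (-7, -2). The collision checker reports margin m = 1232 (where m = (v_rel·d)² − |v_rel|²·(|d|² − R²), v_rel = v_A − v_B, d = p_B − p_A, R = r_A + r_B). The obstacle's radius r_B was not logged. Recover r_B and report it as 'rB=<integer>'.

m = 1232
d = (2, -12);  v_rel = (0, 4),  |v_rel|² = 16
v_rel×d = (0)·(-12) − (4)·(2) = -8
since m = R²·16 − (-8)²:  R² = (64 + 1232) / 16 = 81
R = √81 = 9  ⇒  r_B = 9 − 4 = 5

rB=5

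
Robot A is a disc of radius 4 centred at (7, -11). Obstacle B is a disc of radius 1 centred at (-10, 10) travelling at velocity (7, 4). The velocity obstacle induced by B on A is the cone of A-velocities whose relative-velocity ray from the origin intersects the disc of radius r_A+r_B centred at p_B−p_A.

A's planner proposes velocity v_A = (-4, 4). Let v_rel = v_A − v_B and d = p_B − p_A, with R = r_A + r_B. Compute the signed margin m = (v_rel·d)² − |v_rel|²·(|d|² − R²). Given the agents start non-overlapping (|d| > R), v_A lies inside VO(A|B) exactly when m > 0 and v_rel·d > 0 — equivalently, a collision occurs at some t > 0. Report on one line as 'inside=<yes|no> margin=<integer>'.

d = (-17, 21),  |d|² = 730;  R = 4+1 = 5,  c = 730−5² = 705
v_rel = (-11, 0),  |v_rel|² = 121;  v_rel·d = (-11)·(-17) + (0)·(21) = 187
121·t² − 374·t + 705 = 0  ⇒  m = 187² − 121·705 = -50336
m = -50336 < 0,  v_rel·d = 187 > 0  ⇒  outside

inside=no margin=-50336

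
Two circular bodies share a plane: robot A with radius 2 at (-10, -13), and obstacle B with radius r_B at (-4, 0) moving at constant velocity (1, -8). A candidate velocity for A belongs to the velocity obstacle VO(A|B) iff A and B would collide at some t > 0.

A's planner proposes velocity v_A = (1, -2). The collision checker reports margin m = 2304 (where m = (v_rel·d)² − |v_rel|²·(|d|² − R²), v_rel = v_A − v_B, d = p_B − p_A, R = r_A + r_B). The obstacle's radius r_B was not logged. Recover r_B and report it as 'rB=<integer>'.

m = 2304
d = (6, 13);  v_rel = (0, 6),  |v_rel|² = 36
v_rel×d = (0)·(13) − (6)·(6) = -36
since m = R²·36 − (-36)²:  R² = (1296 + 2304) / 36 = 100
R = √100 = 10  ⇒  r_B = 10 − 2 = 8

rB=8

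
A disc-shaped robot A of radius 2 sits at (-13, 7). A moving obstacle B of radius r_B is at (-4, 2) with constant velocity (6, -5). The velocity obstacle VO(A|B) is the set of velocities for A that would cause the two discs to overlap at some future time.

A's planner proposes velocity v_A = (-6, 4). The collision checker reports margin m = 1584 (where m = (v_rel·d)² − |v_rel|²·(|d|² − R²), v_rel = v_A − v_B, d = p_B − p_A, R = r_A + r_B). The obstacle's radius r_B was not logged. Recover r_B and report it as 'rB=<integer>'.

m = 1584
d = (9, -5);  v_rel = (-12, 9),  |v_rel|² = 225
v_rel×d = (-12)·(-5) − (9)·(9) = -21
since m = R²·225 − (-21)²:  R² = (441 + 1584) / 225 = 9
R = √9 = 3  ⇒  r_B = 3 − 2 = 1

rB=1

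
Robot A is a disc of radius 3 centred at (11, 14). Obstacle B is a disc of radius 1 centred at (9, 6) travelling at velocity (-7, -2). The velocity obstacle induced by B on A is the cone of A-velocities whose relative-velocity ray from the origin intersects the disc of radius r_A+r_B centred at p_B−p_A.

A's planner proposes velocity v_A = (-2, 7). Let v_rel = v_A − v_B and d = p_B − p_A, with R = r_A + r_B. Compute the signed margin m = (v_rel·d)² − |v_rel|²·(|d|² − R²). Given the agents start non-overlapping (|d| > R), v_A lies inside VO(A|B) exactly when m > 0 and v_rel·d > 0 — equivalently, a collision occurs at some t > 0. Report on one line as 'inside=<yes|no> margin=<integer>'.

d = (-2, -8),  |d|² = 68;  R = 3+1 = 4,  c = 68−4² = 52
v_rel = (5, 9),  |v_rel|² = 106;  v_rel·d = (5)·(-2) + (9)·(-8) = -82
106·t² + 164·t + 52 = 0  ⇒  m = (-82)² − 106·52 = 1212
m = 1212 > 0,  v_rel·d = -82 < 0  ⇒  outside

inside=no margin=1212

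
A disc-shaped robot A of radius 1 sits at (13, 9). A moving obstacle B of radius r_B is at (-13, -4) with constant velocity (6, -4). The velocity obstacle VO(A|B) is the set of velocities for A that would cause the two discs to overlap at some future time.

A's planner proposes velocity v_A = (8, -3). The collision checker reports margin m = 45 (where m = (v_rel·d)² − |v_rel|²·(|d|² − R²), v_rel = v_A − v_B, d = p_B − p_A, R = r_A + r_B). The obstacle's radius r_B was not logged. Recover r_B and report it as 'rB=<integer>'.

m = 45
d = (-26, -13);  v_rel = (2, 1),  |v_rel|² = 5
v_rel×d = (2)·(-13) − (1)·(-26) = 0
since m = R²·5 − 0²:  R² = (0 + 45) / 5 = 9
R = √9 = 3  ⇒  r_B = 3 − 1 = 2

rB=2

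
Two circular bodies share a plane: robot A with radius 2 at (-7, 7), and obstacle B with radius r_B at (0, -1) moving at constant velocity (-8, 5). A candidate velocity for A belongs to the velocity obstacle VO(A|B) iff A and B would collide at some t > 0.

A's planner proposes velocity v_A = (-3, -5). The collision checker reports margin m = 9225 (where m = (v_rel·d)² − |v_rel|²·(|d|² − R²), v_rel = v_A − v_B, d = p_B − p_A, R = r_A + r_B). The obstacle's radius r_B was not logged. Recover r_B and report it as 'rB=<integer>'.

m = 9225
d = (7, -8);  v_rel = (5, -10),  |v_rel|² = 125
v_rel×d = (5)·(-8) − (-10)·(7) = 30
since m = R²·125 − 30²:  R² = (900 + 9225) / 125 = 81
R = √81 = 9  ⇒  r_B = 9 − 2 = 7

rB=7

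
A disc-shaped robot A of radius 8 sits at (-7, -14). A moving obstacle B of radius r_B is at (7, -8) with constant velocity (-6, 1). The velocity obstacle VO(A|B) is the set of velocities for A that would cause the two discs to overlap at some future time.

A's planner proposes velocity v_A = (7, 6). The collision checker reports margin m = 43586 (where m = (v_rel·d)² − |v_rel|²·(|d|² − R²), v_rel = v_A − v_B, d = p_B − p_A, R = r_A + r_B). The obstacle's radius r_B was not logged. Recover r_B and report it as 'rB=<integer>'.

m = 43586
d = (14, 6);  v_rel = (13, 5),  |v_rel|² = 194
v_rel×d = (13)·(6) − (5)·(14) = 8
since m = R²·194 − 8²:  R² = (64 + 43586) / 194 = 225
R = √225 = 15  ⇒  r_B = 15 − 8 = 7

rB=7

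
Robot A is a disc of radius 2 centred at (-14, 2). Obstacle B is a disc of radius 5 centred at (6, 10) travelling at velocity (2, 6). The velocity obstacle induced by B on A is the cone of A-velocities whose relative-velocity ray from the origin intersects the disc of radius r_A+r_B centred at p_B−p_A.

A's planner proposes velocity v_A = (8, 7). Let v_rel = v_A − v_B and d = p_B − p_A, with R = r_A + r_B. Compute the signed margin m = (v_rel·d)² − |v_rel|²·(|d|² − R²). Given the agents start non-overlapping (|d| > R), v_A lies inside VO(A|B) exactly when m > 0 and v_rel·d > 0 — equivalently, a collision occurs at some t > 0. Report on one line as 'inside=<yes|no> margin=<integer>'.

d = (20, 8),  |d|² = 464;  R = 2+5 = 7,  c = 464−7² = 415
v_rel = (6, 1),  |v_rel|² = 37;  v_rel·d = (6)·(20) + (1)·(8) = 128
37·t² − 256·t + 415 = 0  ⇒  m = 128² − 37·415 = 1029
m = 1029 > 0,  v_rel·d = 128 > 0  ⇒  inside

inside=yes margin=1029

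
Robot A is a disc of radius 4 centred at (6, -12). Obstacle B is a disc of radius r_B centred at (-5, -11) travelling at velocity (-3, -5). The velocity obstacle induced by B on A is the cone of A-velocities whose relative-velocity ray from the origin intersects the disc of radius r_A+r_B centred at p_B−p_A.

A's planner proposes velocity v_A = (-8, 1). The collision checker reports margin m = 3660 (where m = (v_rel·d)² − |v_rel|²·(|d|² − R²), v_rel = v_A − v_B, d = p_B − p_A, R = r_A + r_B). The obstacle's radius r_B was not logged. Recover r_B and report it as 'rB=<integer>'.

m = 3660
d = (-11, 1);  v_rel = (-5, 6),  |v_rel|² = 61
v_rel×d = (-5)·(1) − (6)·(-11) = 61
since m = R²·61 − 61²:  R² = (3721 + 3660) / 61 = 121
R = √121 = 11  ⇒  r_B = 11 − 4 = 7

rB=7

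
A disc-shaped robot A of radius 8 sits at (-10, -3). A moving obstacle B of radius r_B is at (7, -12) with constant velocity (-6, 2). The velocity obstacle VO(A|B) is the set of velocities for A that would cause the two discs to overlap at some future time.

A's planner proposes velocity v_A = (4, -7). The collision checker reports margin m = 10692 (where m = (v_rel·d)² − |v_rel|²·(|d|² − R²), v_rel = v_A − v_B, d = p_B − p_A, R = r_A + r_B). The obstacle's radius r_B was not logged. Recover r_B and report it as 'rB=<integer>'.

m = 10692
d = (17, -9);  v_rel = (10, -9),  |v_rel|² = 181
v_rel×d = (10)·(-9) − (-9)·(17) = 63
since m = R²·181 − 63²:  R² = (3969 + 10692) / 181 = 81
R = √81 = 9  ⇒  r_B = 9 − 8 = 1

rB=1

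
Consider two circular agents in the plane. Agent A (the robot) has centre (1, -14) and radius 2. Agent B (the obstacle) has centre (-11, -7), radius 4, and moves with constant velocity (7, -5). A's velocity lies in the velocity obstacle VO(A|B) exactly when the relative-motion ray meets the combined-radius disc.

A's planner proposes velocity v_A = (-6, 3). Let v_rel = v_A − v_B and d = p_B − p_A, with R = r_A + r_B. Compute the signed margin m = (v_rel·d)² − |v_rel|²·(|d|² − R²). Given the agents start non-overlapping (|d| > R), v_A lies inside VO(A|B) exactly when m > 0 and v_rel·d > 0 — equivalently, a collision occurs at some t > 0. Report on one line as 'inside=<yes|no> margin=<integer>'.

d = (-12, 7),  |d|² = 193;  R = 2+4 = 6,  c = 193−6² = 157
v_rel = (-13, 8),  |v_rel|² = 233;  v_rel·d = (-13)·(-12) + (8)·(7) = 212
233·t² − 424·t + 157 = 0  ⇒  m = 212² − 233·157 = 8363
m = 8363 > 0,  v_rel·d = 212 > 0  ⇒  inside

inside=yes margin=8363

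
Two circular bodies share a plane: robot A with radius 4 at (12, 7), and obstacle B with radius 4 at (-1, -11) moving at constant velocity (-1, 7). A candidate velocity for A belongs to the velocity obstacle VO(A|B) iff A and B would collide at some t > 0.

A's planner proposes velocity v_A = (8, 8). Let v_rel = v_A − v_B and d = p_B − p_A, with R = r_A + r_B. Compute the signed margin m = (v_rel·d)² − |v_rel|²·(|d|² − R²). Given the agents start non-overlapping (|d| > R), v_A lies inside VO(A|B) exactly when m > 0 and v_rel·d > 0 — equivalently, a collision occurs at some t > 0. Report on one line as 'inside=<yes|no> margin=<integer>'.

d = (-13, -18),  |d|² = 493;  R = 4+4 = 8,  c = 493−8² = 429
v_rel = (9, 1),  |v_rel|² = 82;  v_rel·d = (9)·(-13) + (1)·(-18) = -135
82·t² + 270·t + 429 = 0  ⇒  m = (-135)² − 82·429 = -16953
m = -16953 < 0,  v_rel·d = -135 < 0  ⇒  outside

inside=no margin=-16953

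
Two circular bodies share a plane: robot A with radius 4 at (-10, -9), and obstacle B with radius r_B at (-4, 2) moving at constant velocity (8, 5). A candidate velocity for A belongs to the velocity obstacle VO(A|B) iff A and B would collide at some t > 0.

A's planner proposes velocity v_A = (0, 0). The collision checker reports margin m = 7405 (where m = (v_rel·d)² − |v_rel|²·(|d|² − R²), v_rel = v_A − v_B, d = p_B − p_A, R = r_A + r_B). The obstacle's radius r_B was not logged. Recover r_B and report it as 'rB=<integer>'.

m = 7405
d = (6, 11);  v_rel = (-8, -5),  |v_rel|² = 89
v_rel×d = (-8)·(11) − (-5)·(6) = -58
since m = R²·89 − (-58)²:  R² = (3364 + 7405) / 89 = 121
R = √121 = 11  ⇒  r_B = 11 − 4 = 7

rB=7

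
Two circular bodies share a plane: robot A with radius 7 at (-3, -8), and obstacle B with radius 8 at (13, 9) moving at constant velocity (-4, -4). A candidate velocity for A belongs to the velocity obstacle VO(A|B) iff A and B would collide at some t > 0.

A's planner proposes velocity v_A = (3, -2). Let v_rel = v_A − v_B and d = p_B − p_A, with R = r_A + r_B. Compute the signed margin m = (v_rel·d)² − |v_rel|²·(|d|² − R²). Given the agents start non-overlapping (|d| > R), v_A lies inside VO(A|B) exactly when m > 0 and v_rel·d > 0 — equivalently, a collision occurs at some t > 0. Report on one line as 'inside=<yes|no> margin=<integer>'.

d = (16, 17),  |d|² = 545;  R = 7+8 = 15,  c = 545−15² = 320
v_rel = (7, 2),  |v_rel|² = 53;  v_rel·d = (7)·(16) + (2)·(17) = 146
53·t² − 292·t + 320 = 0  ⇒  m = 146² − 53·320 = 4356
m = 4356 > 0,  v_rel·d = 146 > 0  ⇒  inside

inside=yes margin=4356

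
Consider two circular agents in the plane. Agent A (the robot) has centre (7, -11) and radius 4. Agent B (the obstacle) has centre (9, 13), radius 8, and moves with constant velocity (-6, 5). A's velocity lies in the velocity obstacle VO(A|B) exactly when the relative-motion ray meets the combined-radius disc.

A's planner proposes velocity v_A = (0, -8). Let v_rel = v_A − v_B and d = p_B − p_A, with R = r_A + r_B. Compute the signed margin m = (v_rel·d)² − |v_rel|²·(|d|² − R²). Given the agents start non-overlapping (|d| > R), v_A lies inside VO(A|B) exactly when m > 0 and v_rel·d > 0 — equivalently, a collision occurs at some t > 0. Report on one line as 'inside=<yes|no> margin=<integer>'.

d = (2, 24),  |d|² = 580;  R = 4+8 = 12,  c = 580−12² = 436
v_rel = (6, -13),  |v_rel|² = 205;  v_rel·d = (6)·(2) + (-13)·(24) = -300
205·t² + 600·t + 436 = 0  ⇒  m = (-300)² − 205·436 = 620
m = 620 > 0,  v_rel·d = -300 < 0  ⇒  outside

inside=no margin=620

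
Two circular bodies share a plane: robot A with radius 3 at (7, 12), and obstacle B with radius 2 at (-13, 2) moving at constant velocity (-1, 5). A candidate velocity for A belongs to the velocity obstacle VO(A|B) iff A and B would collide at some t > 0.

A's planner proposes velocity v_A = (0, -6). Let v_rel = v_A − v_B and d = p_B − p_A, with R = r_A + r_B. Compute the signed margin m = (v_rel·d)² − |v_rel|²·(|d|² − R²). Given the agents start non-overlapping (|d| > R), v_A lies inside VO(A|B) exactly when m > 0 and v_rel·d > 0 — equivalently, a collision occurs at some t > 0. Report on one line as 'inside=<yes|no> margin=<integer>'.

d = (-20, -10),  |d|² = 500;  R = 3+2 = 5,  c = 500−5² = 475
v_rel = (1, -11),  |v_rel|² = 122;  v_rel·d = (1)·(-20) + (-11)·(-10) = 90
122·t² − 180·t + 475 = 0  ⇒  m = 90² − 122·475 = -49850
m = -49850 < 0,  v_rel·d = 90 > 0  ⇒  outside

inside=no margin=-49850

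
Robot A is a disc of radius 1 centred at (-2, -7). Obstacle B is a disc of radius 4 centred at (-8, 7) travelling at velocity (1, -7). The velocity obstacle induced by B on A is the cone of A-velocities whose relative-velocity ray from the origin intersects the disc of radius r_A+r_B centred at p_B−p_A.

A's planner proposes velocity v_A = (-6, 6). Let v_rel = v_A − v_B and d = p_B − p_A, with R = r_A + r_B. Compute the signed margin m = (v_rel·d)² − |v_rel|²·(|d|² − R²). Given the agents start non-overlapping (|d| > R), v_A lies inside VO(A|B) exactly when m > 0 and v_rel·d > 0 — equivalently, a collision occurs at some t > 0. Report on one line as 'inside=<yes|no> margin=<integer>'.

d = (-6, 14),  |d|² = 232;  R = 1+4 = 5,  c = 232−5² = 207
v_rel = (-7, 13),  |v_rel|² = 218;  v_rel·d = (-7)·(-6) + (13)·(14) = 224
218·t² − 448·t + 207 = 0  ⇒  m = 224² − 218·207 = 5050
m = 5050 > 0,  v_rel·d = 224 > 0  ⇒  inside

inside=yes margin=5050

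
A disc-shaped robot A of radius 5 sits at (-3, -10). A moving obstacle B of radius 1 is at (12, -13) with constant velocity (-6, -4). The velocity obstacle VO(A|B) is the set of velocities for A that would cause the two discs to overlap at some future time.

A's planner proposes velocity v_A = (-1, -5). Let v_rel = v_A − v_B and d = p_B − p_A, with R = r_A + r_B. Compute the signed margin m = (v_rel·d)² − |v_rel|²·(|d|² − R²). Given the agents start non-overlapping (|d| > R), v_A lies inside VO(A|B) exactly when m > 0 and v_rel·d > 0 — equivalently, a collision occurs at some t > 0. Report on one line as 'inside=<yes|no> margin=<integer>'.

d = (15, -3),  |d|² = 234;  R = 5+1 = 6,  c = 234−6² = 198
v_rel = (5, -1),  |v_rel|² = 26;  v_rel·d = (5)·(15) + (-1)·(-3) = 78
26·t² − 156·t + 198 = 0  ⇒  m = 78² − 26·198 = 936
m = 936 > 0,  v_rel·d = 78 > 0  ⇒  inside

inside=yes margin=936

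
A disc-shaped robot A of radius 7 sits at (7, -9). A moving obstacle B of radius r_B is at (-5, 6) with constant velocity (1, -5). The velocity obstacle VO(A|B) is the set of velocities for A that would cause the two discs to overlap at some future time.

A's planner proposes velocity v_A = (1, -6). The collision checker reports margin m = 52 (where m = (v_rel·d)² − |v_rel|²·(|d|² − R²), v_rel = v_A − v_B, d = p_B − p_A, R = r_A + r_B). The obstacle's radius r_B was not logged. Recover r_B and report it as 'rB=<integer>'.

m = 52
d = (-12, 15);  v_rel = (0, -1),  |v_rel|² = 1
v_rel×d = (0)·(15) − (-1)·(-12) = -12
since m = R²·1 − (-12)²:  R² = (144 + 52) / 1 = 196
R = √196 = 14  ⇒  r_B = 14 − 7 = 7

rB=7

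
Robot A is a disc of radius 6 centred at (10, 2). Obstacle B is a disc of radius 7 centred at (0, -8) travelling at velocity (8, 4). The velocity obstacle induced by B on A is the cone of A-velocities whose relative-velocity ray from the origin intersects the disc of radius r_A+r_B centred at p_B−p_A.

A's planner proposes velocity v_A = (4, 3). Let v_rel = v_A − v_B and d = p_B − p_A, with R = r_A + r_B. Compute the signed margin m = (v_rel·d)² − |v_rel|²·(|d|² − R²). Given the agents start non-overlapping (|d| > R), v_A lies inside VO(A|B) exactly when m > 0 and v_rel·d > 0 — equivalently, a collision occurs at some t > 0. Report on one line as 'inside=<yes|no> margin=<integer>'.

d = (-10, -10),  |d|² = 200;  R = 6+7 = 13,  c = 200−13² = 31
v_rel = (-4, -1),  |v_rel|² = 17;  v_rel·d = (-4)·(-10) + (-1)·(-10) = 50
17·t² − 100·t + 31 = 0  ⇒  m = 50² − 17·31 = 1973
m = 1973 > 0,  v_rel·d = 50 > 0  ⇒  inside

inside=yes margin=1973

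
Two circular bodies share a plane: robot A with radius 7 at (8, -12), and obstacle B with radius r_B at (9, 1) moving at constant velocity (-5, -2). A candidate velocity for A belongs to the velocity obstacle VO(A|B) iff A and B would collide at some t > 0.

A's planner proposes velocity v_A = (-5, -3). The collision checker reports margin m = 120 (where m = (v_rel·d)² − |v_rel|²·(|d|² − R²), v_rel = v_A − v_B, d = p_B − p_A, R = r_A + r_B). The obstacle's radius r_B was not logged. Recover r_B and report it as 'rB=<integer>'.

m = 120
d = (1, 13);  v_rel = (0, -1),  |v_rel|² = 1
v_rel×d = (0)·(13) − (-1)·(1) = 1
since m = R²·1 − 1²:  R² = (1 + 120) / 1 = 121
R = √121 = 11  ⇒  r_B = 11 − 7 = 4

rB=4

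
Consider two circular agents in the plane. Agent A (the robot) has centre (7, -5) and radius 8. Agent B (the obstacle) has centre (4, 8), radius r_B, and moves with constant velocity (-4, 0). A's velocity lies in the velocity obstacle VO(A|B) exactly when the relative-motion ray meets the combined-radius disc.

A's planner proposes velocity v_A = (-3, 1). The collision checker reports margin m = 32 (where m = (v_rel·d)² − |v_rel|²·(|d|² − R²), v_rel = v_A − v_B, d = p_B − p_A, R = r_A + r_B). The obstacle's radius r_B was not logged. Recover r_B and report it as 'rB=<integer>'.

m = 32
d = (-3, 13);  v_rel = (1, 1),  |v_rel|² = 2
v_rel×d = (1)·(13) − (1)·(-3) = 16
since m = R²·2 − 16²:  R² = (256 + 32) / 2 = 144
R = √144 = 12  ⇒  r_B = 12 − 8 = 4

rB=4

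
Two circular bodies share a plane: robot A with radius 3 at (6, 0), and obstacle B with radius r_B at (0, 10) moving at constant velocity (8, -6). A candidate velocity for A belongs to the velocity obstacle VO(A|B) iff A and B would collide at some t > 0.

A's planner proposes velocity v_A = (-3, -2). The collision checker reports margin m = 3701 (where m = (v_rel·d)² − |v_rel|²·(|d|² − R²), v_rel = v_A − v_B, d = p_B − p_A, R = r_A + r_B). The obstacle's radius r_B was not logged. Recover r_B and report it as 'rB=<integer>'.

m = 3701
d = (-6, 10);  v_rel = (-11, 4),  |v_rel|² = 137
v_rel×d = (-11)·(10) − (4)·(-6) = -86
since m = R²·137 − (-86)²:  R² = (7396 + 3701) / 137 = 81
R = √81 = 9  ⇒  r_B = 9 − 3 = 6

rB=6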